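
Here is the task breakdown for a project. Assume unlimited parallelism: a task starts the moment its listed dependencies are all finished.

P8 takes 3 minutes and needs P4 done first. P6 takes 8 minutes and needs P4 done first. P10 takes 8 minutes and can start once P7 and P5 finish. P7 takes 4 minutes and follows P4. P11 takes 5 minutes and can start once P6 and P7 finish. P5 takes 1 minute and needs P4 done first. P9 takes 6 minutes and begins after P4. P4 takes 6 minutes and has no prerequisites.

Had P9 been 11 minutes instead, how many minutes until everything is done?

19

The binding path is P4→P6→P11 = 6+8+5 = 19; finish at 19 minutes.
P9 has 7 minutes of float (longest path through it is 12).
No other chain overtakes it, so the finish is 19 minutes.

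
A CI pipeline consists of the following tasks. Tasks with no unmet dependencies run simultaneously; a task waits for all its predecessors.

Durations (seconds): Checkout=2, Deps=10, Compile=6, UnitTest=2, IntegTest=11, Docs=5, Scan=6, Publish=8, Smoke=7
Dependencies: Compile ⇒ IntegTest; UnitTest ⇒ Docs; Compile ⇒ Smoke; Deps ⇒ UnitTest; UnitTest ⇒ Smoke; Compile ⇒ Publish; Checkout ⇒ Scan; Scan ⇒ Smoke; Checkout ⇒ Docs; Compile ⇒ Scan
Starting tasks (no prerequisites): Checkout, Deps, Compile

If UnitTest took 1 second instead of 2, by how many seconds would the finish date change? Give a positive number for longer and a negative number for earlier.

Critical path before the change: Deps→UnitTest→Smoke = 10+2+7 = 19 giving 19 seconds.
UnitTest lies on that path, so at 1 second the path becomes 18 seconds.
The binding chain switches to Compile→Scan→Smoke = 6+6+7 = 19; finish 19 seconds.
Change in finish: 19 − 19 = +0 seconds.

0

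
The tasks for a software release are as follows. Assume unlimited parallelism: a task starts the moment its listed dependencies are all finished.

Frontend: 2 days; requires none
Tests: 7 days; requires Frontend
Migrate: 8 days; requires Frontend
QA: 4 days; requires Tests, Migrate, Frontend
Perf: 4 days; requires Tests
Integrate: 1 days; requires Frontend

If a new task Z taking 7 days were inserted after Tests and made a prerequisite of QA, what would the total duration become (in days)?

Originally the schedule takes 14 days.
With Z inserted, QA now waits for max(Tests, Migrate, Frontend, Z).
New critical path: Frontend→Tests→Z→QA = 2+7+7+4 = 20 ⇒ 20 days.

20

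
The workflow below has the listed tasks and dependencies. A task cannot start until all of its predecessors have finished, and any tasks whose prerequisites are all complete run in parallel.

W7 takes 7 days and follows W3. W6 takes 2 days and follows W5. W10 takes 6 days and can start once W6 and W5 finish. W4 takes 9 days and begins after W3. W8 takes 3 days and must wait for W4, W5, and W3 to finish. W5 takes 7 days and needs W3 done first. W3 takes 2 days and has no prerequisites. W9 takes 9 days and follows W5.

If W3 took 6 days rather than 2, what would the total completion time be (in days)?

Critical path before the change: W3→W5→W9 = 2+7+9 = 18 giving 18 days.
Since W3 is critical, the +4 change carries straight to that chain (now 22 days).
That remains the longest chain; total 22 days.

22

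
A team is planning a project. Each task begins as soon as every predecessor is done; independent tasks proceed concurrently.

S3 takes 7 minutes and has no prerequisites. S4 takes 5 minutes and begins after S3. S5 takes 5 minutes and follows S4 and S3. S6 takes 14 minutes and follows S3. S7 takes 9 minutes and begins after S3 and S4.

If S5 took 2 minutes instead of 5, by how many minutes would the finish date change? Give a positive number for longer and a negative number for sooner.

0

Critical path before the change: S3→S4→S7 = 7+5+9 = 21 giving 21 minutes.
S5 has 4 minutes of float (longest path through it is 17).
No other chain overtakes it, so the finish is 21 minutes.
Change in finish: 21 − 21 = +0 minutes.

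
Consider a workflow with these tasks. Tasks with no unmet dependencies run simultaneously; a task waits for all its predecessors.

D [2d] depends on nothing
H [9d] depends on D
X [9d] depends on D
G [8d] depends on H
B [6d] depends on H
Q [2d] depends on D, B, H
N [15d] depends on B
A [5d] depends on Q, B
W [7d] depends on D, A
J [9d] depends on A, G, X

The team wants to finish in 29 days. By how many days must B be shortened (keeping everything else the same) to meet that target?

Current finish: 33 days; target: 29.
B is on every critical path, so each day cut from B cuts the finish by one (this holds down to a finish of 28).
Need 33 − 29 = 4 days off B → B becomes 2 days, finish becomes 29.

4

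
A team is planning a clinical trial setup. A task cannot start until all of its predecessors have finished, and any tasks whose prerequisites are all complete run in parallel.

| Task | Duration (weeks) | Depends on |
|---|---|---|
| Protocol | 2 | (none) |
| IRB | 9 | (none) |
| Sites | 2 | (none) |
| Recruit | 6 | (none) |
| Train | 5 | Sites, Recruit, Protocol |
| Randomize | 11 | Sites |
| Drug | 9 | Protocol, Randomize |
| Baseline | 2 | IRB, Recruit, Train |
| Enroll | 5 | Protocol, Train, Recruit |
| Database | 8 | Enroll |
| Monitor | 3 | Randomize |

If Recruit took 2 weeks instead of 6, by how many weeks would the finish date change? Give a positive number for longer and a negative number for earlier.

-2

The binding path is Recruit→Train→Enroll→Database = 6+5+5+8 = 24; finish at 24 weeks.
Recruit is on the critical path; changing it to 2 makes that path 20 weeks.
Now Sites→Randomize→Drug = 2+11+9 = 22 is longest, so the finish becomes 22 weeks.
Change in finish: 22 − 24 = -2 weeks.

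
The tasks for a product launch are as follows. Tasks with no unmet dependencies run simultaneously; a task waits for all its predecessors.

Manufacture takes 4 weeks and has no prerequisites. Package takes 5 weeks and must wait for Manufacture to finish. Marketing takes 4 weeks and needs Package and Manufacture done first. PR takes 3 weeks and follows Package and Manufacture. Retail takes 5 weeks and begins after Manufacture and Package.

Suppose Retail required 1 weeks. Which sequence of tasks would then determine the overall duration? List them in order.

Manufacture, Package, Marketing

Baseline: Manufacture→Package→Retail = 4+5+5 = 14 → 14 weeks.
Retail is on the critical path; changing it to 1 makes that path 10 weeks.
The binding chain switches to Manufacture→Package→Marketing = 4+5+4 = 13; finish 13 weeks.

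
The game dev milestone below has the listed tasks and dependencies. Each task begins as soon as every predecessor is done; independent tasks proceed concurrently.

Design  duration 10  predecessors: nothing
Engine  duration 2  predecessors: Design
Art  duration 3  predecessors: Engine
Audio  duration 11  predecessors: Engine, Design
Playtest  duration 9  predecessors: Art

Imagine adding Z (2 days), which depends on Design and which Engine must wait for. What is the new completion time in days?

Originally the job takes 24 days.
With Z inserted, Engine now waits for max(Design, Z).
New critical path: Design→Z→Engine→Art→Playtest = 10+2+2+3+9 = 26 ⇒ 26 days.

26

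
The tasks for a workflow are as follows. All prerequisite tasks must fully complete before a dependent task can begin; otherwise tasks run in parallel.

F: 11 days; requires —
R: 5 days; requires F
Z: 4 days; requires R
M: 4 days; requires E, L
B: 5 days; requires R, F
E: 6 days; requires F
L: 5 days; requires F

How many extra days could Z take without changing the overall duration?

F→R→B = 11+5+5 = 21 sets the makespan at 21 days.
Longest path through Z: 20 days (earliest finish 20, latest finish 21).
So Z can slip 21 − 20 = 1 day.

1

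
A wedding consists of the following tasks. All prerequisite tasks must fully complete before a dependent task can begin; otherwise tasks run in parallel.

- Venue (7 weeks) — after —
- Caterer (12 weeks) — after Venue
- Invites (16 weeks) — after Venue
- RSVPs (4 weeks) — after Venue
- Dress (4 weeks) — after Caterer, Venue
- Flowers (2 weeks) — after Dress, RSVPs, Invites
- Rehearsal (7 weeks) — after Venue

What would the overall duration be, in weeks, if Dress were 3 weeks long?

25

As given, the longest chain is Venue→Caterer→Dress→Flowers = 7+12+4+2 = 25, so the finish is 25 weeks.
Dress is on the critical path; changing it to 3 makes that path 24 weeks.
Now Venue→Invites→Flowers = 7+16+2 = 25 is longest, so the finish becomes 25 weeks.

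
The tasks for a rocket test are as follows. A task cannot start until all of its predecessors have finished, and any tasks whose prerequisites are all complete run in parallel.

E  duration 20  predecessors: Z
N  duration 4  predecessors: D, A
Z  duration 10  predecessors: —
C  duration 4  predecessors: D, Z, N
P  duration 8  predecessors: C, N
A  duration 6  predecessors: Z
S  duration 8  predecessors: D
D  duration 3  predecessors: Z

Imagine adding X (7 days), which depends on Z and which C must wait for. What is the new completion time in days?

Originally the schedule takes 32 days.
With X inserted, C now waits for max(D, Z, N, X).
New critical path: Z→A→N→C→P = 10+6+4+4+8 = 32 ⇒ 32 days.

32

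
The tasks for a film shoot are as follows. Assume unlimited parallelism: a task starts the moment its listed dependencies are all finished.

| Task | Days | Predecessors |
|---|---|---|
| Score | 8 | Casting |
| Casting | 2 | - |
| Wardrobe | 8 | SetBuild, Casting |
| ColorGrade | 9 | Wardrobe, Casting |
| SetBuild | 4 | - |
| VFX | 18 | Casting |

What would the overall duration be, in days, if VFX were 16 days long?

21

The binding path is SetBuild→Wardrobe→ColorGrade = 4+8+9 = 21; finish at 21 days.
The longest path through VFX is only 20 days, so VFX has float 1.
No other chain overtakes it, so the finish is 21 days.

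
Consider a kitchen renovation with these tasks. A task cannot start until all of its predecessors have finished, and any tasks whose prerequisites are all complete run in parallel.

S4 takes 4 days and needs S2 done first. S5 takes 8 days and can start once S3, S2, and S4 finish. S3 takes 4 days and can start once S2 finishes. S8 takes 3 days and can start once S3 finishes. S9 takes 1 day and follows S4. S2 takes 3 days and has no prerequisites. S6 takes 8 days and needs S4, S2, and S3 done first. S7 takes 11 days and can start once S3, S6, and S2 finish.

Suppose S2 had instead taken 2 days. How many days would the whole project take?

As given, the longest chain is S2→S3→S6→S7 = 3+4+8+11 = 26, so the finish is 26 days.
Since S2 is critical, the -1 change carries straight to that chain (now 25 days).
No other chain overtakes it, so the finish is 25 days.

25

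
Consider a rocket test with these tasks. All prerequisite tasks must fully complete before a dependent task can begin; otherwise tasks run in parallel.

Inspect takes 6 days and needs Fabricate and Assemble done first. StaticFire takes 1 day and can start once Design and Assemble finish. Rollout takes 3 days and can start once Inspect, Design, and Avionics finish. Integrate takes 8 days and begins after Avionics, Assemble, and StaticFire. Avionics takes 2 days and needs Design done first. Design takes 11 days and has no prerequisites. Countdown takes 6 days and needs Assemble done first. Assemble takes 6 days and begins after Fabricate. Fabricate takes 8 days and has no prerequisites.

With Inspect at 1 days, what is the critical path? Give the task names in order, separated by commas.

Fabricate, Assemble, StaticFire, Integrate

Critical path before the change: Fabricate→Assemble→Inspect→Rollout = 8+6+6+3 = 23 giving 23 days.
Inspect lies on that path, so at 1 day the path becomes 18 days.
Now Fabricate→Assemble→StaticFire→Integrate = 8+6+1+8 = 23 is longest, so the finish becomes 23 days.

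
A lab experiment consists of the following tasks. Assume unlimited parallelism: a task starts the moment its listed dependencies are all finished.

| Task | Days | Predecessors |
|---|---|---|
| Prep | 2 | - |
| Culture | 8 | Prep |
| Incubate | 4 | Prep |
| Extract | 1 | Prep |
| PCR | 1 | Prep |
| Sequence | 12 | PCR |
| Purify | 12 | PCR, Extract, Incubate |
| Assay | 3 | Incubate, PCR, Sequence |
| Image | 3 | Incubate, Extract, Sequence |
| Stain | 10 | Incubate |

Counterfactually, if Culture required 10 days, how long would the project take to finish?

Critical path before the change: Prep→Incubate→Purify = 2+4+12 = 18 giving 18 days.
Culture has 8 days of float (longest path through it is 10).
No other chain overtakes it, so the finish is 18 days.

18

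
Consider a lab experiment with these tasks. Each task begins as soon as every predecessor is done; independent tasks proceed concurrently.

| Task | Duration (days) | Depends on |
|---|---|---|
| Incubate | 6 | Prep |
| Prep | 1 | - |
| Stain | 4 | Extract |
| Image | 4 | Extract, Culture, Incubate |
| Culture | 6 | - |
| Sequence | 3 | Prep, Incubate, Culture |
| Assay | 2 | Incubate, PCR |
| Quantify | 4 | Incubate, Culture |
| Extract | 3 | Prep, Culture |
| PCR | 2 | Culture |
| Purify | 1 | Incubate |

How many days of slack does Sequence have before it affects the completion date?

The longest chain is Culture→Extract→Image = 6+3+4 = 13; overall finish 13 days.
Longest path through Sequence: 10 days (earliest finish 10, latest finish 13).
Slack of Sequence = 10 − 7 = 3 days.

3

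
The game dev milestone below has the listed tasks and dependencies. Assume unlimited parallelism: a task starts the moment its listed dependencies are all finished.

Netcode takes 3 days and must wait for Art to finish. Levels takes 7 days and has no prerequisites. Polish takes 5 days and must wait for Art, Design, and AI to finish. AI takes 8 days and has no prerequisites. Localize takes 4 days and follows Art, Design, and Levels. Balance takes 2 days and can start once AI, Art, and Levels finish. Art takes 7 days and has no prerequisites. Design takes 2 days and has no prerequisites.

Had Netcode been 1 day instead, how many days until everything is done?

As given, the longest chain is AI→Polish = 8+5 = 13, so the finish is 13 days.
Netcode has 3 days of float (longest path through it is 10).
That remains the longest chain; total 13 days.

13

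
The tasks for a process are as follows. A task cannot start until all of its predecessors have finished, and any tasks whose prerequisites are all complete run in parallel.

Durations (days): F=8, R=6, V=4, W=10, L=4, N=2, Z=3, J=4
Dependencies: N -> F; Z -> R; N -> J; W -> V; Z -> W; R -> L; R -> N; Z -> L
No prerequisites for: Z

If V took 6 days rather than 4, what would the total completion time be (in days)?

As given, the longest chain is Z→R→N→F = 3+6+2+8 = 19, so the finish is 19 days.
The longest path through V is only 17 days, so V has float 2.
No other chain overtakes it, so the finish is 19 days.

19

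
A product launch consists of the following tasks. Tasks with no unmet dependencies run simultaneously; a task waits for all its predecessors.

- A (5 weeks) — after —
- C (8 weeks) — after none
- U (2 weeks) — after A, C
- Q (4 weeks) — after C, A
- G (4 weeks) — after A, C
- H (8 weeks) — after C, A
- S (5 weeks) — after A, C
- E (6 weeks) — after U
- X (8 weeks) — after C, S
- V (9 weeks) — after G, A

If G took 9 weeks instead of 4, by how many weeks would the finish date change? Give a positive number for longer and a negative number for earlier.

5

As given, the longest chain is C→G→V = 8+4+9 = 21, so the finish is 21 weeks.
G is on the critical path; changing it to 9 makes that path 26 weeks.
The critical path is still C→G→V; finish is now 26 weeks.
Change in finish: 26 − 21 = +5 weeks.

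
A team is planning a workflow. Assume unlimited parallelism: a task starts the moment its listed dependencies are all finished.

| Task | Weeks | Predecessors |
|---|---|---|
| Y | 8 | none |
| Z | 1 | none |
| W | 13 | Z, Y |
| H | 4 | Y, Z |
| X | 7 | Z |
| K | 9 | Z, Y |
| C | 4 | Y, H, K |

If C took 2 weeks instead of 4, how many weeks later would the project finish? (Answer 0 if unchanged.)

As given, the longest chain is Y→K→C = 8+9+4 = 21, so the finish is 21 weeks.
C lies on that path, so at 2 weeks the path becomes 19 weeks.
Now Y→W = 8+13 = 21 is longest, so the finish becomes 21 weeks.
Change in finish: 21 − 21 = +0 weeks.

0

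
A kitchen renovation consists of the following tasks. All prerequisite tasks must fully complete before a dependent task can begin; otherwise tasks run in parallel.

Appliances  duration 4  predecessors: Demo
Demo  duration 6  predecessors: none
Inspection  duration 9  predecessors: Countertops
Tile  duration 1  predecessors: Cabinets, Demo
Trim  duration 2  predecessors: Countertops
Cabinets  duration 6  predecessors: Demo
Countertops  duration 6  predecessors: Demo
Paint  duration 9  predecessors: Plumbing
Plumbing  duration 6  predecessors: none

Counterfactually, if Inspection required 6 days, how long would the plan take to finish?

Critical path before the change: Demo→Countertops→Inspection = 6+6+9 = 21 giving 21 days.
Since Inspection is critical, the -3 change carries straight to that chain (now 18 days).
The critical path is still Demo→Countertops→Inspection; finish is now 18 days.

18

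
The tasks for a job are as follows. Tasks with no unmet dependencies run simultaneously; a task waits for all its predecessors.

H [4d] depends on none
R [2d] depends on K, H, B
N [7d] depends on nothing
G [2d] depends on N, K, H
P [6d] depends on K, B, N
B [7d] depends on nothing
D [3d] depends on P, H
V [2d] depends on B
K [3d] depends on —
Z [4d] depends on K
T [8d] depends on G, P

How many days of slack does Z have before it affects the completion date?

The longest chain is B→P→T = 7+6+8 = 21; overall finish 21 days.
The longest chain containing Z totals 7 days.
Slack of Z = 17 − 3 = 14 days.

14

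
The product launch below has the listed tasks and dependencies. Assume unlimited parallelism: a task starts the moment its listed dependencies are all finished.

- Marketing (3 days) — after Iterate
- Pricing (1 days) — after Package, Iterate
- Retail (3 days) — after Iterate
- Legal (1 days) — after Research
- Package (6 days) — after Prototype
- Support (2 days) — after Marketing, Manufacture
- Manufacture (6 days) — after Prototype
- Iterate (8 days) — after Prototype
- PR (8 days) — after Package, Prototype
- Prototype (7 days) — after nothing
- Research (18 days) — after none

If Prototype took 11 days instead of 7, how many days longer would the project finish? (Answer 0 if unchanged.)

4

Actual critical path: Prototype→Package→PR = 7+6+8 = 21 ⇒ 21 days.
Prototype is on the critical path; changing it to 11 makes that path 25 days.
That remains the longest chain; total 25 days.
Change in finish: 25 − 21 = +4 days.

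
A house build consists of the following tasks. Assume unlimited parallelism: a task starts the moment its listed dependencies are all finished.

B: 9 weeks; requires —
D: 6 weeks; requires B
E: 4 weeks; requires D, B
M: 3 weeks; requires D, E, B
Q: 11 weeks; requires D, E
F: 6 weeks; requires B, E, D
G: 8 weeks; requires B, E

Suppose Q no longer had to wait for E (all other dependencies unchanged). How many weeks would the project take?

Before: longest chain B→D→E→Q = 9+6+4+11 = 30, finish 30.
Without E→Q, Q's earliest start moves from 19 to 15.
The longest chain is now B→D→E→G = 9+6+4+8 = 27, so the project takes 27 weeks.

27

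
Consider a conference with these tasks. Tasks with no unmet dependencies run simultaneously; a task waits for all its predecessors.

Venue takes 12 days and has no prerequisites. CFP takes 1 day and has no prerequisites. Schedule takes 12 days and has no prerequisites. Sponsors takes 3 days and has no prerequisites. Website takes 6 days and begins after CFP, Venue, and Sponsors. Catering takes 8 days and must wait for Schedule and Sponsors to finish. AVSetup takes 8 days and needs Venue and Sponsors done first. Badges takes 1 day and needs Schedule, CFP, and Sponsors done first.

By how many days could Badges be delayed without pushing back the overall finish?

The longest chain is Venue→AVSetup = 12+8 = 20; overall finish 20 days.
Badges finishes as early as 13 and must finish by 20.
So Badges can slip 20 − 13 = 7 days.

7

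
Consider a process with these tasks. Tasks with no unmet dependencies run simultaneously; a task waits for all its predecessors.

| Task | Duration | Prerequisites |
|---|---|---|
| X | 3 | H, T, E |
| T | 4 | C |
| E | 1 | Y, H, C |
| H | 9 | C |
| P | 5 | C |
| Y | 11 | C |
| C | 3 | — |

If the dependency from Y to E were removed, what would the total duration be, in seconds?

16

With the dependency in place, C→Y→E→X = 3+11+1+3 = 18 sets the finish at 18 seconds.
Without Y→E, E's earliest start moves from 14 to 12.
The longest chain is now C→H→E→X = 3+9+1+3 = 16, so the schedule takes 16 seconds.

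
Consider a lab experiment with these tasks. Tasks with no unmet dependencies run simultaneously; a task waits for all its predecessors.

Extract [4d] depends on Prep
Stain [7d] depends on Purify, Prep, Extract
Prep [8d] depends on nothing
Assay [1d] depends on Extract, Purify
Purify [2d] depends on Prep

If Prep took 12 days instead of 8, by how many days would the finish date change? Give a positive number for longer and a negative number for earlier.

4

As given, the longest chain is Prep→Extract→Stain = 8+4+7 = 19, so the finish is 19 days.
Prep lies on that path, so at 12 days the path becomes 23 days.
No other chain overtakes it, so the finish is 23 days.
Change in finish: 23 − 19 = +4 days.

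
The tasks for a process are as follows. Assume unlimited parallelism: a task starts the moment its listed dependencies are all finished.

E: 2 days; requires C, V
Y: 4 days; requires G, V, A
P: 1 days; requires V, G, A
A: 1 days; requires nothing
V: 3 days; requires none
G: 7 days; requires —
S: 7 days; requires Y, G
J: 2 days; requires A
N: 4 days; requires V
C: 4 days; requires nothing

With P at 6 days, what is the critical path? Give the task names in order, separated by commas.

G, Y, S

Critical path before the change: G→Y→S = 7+4+7 = 18 giving 18 days.
P has 10 days of float (longest path through it is 8).
No other chain overtakes it, so the finish is 18 days.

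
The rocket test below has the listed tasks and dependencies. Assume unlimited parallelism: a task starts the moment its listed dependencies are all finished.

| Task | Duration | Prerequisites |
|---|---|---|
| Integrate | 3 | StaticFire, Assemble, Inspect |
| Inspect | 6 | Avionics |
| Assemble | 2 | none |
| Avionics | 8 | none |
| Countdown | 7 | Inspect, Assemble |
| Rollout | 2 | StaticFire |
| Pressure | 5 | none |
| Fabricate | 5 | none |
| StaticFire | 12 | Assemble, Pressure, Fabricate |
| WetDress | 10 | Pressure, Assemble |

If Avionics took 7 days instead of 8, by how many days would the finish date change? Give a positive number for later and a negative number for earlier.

Baseline: Avionics→Inspect→Countdown = 8+6+7 = 21 → 21 days.
Avionics lies on that path, so at 7 days the path becomes 20 days.
New critical path: Fabricate→StaticFire→Integrate = 5+12+3 = 20 ⇒ 20 days.
Change in finish: 20 − 21 = -1 days.

-1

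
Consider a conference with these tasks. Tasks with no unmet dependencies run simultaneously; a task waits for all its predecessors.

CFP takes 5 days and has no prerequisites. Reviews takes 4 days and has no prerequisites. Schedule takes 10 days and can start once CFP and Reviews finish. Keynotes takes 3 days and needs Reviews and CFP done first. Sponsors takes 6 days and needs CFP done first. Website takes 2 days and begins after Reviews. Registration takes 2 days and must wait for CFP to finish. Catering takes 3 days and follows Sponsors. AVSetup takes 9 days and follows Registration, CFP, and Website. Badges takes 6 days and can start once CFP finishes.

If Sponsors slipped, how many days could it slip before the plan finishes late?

2

The longest chain is CFP→Registration→AVSetup = 5+2+9 = 16; overall finish 16 days.
The longest chain containing Sponsors totals 14 days.
Slack of Sponsors = 7 − 5 = 2 days.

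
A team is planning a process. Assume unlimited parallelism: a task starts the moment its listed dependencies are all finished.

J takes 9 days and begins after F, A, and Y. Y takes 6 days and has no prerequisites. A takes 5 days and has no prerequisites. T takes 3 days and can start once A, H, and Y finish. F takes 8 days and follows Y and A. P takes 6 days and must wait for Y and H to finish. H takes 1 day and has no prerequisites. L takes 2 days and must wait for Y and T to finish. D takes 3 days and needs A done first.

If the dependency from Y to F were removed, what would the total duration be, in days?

Original critical path: Y→F→J = 6+8+9 = 23 ⇒ 23 days.
Without Y→F, F's earliest start moves from 6 to 5.
After: A→F→J = 5+8+9 = 22 → 22 days.

22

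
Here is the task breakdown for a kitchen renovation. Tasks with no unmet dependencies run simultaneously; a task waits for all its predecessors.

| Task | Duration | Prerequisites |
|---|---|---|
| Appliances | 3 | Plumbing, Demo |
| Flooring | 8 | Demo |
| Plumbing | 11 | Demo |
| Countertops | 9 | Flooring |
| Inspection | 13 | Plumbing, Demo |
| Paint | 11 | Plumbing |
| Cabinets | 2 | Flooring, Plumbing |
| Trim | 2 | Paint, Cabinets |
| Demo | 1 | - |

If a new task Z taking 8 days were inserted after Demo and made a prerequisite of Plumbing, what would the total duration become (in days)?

Originally the schedule takes 25 days.
With Z inserted, Plumbing now waits for max(Demo, Z).
New critical path: Demo→Z→Plumbing→Paint→Trim = 1+8+11+11+2 = 33 ⇒ 33 days.

33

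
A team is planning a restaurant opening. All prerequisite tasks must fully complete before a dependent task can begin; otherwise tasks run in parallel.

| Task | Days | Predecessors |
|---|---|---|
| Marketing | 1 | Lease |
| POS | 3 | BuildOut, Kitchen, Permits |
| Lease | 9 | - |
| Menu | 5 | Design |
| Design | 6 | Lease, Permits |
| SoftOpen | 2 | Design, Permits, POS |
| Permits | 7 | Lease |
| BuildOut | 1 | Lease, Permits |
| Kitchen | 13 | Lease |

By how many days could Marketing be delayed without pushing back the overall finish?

17

Critical path: Lease→Permits→Design→Menu = 9+7+6+5 = 27, so the finish is 27 days.
Longest path through Marketing: 10 days (earliest finish 10, latest finish 27).
Slack of Marketing = 26 − 9 = 17 days.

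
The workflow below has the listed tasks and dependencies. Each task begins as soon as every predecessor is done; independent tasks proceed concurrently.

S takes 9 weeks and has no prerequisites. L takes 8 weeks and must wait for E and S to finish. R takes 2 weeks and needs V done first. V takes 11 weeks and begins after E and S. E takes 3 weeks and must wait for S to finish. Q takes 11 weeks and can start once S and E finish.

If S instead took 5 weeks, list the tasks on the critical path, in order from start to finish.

S, E, V, R

Actual critical path: S→E→V→R = 9+3+11+2 = 25 ⇒ 25 weeks.
S is on the critical path; changing it to 5 makes that path 21 weeks.
No other chain overtakes it, so the finish is 21 weeks.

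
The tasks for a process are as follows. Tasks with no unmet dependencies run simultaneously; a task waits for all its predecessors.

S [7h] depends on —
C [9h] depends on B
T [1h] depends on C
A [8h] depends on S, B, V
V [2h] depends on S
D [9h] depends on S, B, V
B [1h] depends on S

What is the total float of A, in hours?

The longest chain is S→V→D = 7+2+9 = 18; overall finish 18 hours.
A finishes as early as 17 and must finish by 18.
Float = 18 − 17 = 1.

1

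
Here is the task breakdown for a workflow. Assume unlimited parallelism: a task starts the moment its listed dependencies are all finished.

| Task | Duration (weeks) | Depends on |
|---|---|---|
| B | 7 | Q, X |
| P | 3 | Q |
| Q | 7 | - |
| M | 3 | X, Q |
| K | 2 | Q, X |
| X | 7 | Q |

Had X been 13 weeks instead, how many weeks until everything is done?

27

Critical path before the change: Q→X→B = 7+7+7 = 21 giving 21 weeks.
Since X is critical, the +6 change carries straight to that chain (now 27 weeks).
No other chain overtakes it, so the finish is 27 weeks.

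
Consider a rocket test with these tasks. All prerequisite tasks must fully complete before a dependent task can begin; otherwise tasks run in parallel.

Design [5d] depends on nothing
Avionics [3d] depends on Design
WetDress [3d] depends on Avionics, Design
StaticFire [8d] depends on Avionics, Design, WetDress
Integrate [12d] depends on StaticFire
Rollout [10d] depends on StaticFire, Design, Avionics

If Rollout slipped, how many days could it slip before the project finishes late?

2

The longest chain is Design→Avionics→WetDress→StaticFire→Integrate = 5+3+3+8+12 = 31; overall finish 31 days.
The longest chain containing Rollout totals 29 days.
So Rollout can slip 31 − 29 = 2 days.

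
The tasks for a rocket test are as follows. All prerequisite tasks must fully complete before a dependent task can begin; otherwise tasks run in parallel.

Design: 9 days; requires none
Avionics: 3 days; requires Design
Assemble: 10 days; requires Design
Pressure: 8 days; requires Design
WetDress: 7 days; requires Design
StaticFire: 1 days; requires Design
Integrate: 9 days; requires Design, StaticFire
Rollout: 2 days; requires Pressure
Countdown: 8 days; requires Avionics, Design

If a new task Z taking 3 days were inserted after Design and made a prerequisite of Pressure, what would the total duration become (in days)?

22

Originally the job takes 20 days.
With Z inserted, Pressure now waits for max(Design, Z).
New critical path: Design→Z→Pressure→Rollout = 9+3+8+2 = 22 ⇒ 22 days.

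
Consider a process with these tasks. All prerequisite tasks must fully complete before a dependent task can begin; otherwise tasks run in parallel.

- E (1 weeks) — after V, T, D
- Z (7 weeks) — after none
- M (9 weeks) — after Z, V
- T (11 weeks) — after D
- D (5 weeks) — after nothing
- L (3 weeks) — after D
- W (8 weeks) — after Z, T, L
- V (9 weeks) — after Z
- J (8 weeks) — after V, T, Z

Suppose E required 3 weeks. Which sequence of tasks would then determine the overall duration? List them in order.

Actual critical path: Z→V→M = 7+9+9 = 25 ⇒ 25 weeks.
E has 8 weeks of float (longest path through it is 17).
The critical path is still Z→V→M; finish is now 25 weeks.

Z, V, M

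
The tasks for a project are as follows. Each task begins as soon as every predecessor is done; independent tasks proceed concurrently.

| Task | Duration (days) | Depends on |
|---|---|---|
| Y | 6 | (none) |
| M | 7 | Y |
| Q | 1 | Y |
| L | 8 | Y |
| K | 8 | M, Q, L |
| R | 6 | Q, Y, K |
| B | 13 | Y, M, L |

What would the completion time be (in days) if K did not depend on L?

With the dependency in place, Y→L→K→R = 6+8+8+6 = 28 sets the finish at 28 days.
Without L→K, K's earliest start moves from 14 to 13.
After: Y→M→K→R = 6+7+8+6 = 27 → 27 days.

27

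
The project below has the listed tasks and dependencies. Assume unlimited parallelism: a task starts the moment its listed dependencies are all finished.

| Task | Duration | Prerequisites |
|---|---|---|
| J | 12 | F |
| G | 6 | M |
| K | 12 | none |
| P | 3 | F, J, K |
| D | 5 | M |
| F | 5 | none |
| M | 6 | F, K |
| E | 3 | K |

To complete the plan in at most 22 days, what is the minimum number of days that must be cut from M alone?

Current finish: 24 days; target: 22.
M is on every critical path, so each day cut from M cuts the finish by one (this holds down to a finish of 20).
Need 24 − 22 = 2 days off M → M becomes 4 days, finish becomes 22.

2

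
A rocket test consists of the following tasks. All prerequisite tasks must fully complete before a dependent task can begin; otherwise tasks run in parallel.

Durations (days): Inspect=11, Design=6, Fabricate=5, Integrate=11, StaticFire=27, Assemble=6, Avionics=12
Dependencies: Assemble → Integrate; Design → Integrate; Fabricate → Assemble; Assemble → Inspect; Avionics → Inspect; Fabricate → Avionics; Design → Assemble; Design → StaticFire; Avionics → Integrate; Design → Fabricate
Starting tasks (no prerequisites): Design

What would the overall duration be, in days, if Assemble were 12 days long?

Critical path before the change: Design→Fabricate→Avionics→Inspect = 6+5+12+11 = 34 giving 34 days.
Assemble is off the critical path — its longest chain is 28 days, giving 6 of slack.
The critical path is still Design→Fabricate→Avionics→Inspect; finish is now 34 days.

34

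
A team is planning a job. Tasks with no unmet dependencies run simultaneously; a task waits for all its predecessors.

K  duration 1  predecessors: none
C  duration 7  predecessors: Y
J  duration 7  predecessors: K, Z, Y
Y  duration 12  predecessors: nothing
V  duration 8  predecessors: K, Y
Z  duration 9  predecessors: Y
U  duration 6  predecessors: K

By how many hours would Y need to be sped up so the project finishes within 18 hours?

10

Current finish: 28 hours; target: 18.
Y is on every critical path, so each hour cut from Y cuts the finish by one (this holds down to a finish of 17).
Need 28 − 18 = 10 hours off Y → Y becomes 2 hours, finish becomes 18.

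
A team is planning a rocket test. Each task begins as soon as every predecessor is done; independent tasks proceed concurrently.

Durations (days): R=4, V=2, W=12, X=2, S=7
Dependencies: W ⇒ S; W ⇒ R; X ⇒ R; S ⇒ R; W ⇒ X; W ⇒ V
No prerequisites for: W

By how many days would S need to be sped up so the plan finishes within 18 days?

5

Current finish: 23 days; target: 18.
S is on every critical path, so each day cut from S cuts the finish by one (this holds down to a finish of 18).
Need 23 − 18 = 5 days off S → S becomes 2 days, finish becomes 18.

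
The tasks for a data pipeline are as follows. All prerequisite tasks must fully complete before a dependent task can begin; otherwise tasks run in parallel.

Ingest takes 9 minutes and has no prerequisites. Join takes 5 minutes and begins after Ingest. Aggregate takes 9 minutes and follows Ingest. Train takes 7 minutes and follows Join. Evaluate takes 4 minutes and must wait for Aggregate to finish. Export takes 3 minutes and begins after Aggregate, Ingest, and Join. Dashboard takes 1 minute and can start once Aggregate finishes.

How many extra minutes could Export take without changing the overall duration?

1

The longest chain is Ingest→Aggregate→Evaluate = 9+9+4 = 22; overall finish 22 minutes.
The longest chain containing Export totals 21 minutes.
So Export can slip 22 − 21 = 1 minute.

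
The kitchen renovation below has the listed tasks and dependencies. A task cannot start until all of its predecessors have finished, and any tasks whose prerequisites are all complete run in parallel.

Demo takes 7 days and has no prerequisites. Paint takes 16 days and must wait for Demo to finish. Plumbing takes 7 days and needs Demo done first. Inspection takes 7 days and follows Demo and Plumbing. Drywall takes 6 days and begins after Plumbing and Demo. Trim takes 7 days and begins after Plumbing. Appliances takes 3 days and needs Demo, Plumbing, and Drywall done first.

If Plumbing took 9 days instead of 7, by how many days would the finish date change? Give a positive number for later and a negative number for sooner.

2

Critical path before the change: Demo→Plumbing→Drywall→Appliances = 7+7+6+3 = 23 giving 23 days.
Plumbing is on the critical path; changing it to 9 makes that path 25 days.
No other chain overtakes it, so the finish is 25 days.
Change in finish: 25 − 23 = +2 days.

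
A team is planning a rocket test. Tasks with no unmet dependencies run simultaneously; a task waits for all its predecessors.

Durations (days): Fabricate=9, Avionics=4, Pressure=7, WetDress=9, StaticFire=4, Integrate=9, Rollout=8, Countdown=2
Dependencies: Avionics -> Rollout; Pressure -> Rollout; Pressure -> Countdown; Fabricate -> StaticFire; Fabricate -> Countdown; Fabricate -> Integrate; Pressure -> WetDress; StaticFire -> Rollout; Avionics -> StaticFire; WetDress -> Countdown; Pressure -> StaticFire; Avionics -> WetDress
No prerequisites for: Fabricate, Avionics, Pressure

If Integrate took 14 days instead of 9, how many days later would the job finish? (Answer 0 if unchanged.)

Actual critical path: Fabricate→StaticFire→Rollout = 9+4+8 = 21 ⇒ 21 days.
The longest path through Integrate is only 18 days, so Integrate has float 3.
New critical path: Fabricate→Integrate = 9+14 = 23 ⇒ 23 days.
Change in finish: 23 − 21 = +2 days.

2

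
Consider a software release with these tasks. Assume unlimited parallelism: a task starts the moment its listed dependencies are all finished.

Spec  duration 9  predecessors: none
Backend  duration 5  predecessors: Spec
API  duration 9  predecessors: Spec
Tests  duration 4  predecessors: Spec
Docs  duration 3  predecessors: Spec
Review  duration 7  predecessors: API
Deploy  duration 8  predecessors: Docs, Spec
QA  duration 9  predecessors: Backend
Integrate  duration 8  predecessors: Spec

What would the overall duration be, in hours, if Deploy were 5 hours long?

25

Baseline: Spec→API→Review = 9+9+7 = 25 → 25 hours.
Deploy is off the critical path — its longest chain is 20 hours, giving 5 of slack.
The critical path is still Spec→API→Review; finish is now 25 hours.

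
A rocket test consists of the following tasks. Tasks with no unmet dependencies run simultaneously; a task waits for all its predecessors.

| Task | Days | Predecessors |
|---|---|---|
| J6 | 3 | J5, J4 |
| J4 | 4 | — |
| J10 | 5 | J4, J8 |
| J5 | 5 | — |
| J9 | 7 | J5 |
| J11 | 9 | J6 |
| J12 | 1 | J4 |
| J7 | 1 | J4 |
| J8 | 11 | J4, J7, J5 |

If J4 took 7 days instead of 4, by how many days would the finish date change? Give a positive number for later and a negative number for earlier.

3

Critical path before the change: J4→J7→J8→J10 = 4+1+11+5 = 21 giving 21 days.
Since J4 is critical, the +3 change carries straight to that chain (now 24 days).
That remains the longest chain; total 24 days.
Change in finish: 24 − 21 = +3 days.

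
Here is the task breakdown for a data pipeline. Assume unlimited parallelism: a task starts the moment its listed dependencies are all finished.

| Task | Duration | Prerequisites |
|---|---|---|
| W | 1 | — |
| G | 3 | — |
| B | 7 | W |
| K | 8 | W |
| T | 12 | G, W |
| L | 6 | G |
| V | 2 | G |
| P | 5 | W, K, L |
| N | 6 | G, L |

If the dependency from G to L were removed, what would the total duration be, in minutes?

Original critical path: G→T = 3+12 = 15 ⇒ 15 minutes.
Without G→L, L's earliest start moves from 3 to 0.
After: G→T = 3+12 = 15 → 15 minutes.

15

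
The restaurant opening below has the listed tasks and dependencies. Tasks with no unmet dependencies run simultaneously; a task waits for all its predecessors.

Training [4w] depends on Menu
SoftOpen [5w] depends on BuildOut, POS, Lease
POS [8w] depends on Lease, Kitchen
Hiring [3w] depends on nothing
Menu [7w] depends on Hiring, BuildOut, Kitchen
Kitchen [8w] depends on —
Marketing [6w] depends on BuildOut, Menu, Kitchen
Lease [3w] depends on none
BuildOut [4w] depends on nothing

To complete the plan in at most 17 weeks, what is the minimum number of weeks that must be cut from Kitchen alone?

4

Current finish: 21 weeks; target: 17.
Kitchen is on every critical path, so each week cut from Kitchen cuts the finish by one (this holds down to a finish of 17).
Need 21 − 17 = 4 weeks off Kitchen → Kitchen becomes 4 weeks, finish becomes 17.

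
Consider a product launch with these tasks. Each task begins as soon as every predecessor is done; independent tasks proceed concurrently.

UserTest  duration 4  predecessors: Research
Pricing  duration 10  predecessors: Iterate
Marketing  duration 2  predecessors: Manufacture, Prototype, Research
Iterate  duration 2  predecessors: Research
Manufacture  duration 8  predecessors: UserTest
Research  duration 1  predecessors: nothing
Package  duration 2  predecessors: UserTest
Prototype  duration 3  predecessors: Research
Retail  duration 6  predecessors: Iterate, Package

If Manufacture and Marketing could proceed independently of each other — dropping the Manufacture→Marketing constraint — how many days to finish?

13

With the dependency in place, Research→UserTest→Manufacture→Marketing = 1+4+8+2 = 15 sets the finish at 15 days.
Without Manufacture→Marketing, Marketing's earliest start moves from 13 to 4.
After: Research→UserTest→Manufacture = 1+4+8 = 13 → 13 days.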